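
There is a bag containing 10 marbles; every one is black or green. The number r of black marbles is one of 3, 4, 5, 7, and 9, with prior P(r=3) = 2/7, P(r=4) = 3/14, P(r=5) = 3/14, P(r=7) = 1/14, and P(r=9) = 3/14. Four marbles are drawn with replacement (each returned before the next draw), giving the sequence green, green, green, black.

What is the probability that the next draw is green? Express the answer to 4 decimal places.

The likelihood of the observed sequence under each hypothesis: P(data | r = 3) = (7/10)(7/10)(7/10)(3/10) = 0.1029; P(data | r = 4) = (6/10)(6/10)(6/10)(4/10) = 0.0864; P(data | r = 5) = (5/10)(5/10)(5/10)(5/10) = 0.0625; P(data | r = 7) = (3/10)(3/10)(3/10)(7/10) = 0.0189; P(data | r = 9) = (1/10)(1/10)(1/10)(9/10) = 0.0009.
Weighting by the prior gives 2/7 · 0.1029 = 0.0294, 3/14 · 0.0864 = 0.018514, 3/14 · 0.0625 = 0.013393, 1/14 · 0.0189 = 0.00135, 3/14 · 0.0009 = 0.00019286; with total 0.06285.
Normalising, the posterior is P(r = 3 | data) = 0.46778, P(r = 4 | data) = 0.29458, P(r = 5 | data) = 0.21309, P(r = 7 | data) = 0.02148, P(r = 9 | data) = 0.0030685.
So P(green next | data) = Σ P(green next | H) P(H | data) = (7/10)(0.46778) + (3/5)(0.29458) + (1/2)(0.21309) + (3/10)(0.02148) + (1/10)(0.0030685) = 0.61749.

0.6175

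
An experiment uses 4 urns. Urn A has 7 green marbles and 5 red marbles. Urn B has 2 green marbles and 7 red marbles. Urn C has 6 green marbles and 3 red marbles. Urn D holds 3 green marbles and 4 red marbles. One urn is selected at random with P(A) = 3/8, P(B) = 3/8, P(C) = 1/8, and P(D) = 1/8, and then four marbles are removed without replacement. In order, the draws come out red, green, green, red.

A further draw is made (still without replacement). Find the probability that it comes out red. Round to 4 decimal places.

The likelihood of the observed sequence under each hypothesis: P(data | urn A) = (5/12)(7/11)(6/10)(4/9) = 0.070707; P(data | urn B) = (7/9)(2/8)(1/7)(6/6) = 0.027778; P(data | urn C) = (3/9)(6/8)(5/7)(2/6) = 0.059524; P(data | urn D) = (4/7)(3/6)(2/5)(3/4) = 0.085714.
The prior-weighted likelihoods are 3/8 · 0.070707 = 0.026515, 3/8 · 0.027778 = 0.010417, 1/8 · 0.059524 = 0.0074405, 1/8 · 0.085714 = 0.010714; summing to 0.055087.
The posterior is then P(urn A | data) = 0.48134, P(urn B | data) = 0.1891, P(urn C | data) = 0.13507, P(urn D | data) = 0.1945.
So P(red next | data) = Σ P(red next | H) P(H | data) = (3/8)(0.48134) + (1)(0.1891) + (1/5)(0.13507) + (2/3)(0.1945) = 0.52628.

0.5263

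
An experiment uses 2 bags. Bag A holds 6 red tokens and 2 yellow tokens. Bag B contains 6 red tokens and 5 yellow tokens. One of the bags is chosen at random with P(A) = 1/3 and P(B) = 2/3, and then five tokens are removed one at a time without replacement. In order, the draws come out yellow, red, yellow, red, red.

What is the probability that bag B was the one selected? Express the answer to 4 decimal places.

0.7080

For each hypothesis, P(data | H) works out to: P(data | bag A) = (2/8)(6/7)(1/6)(5/5)(4/4) = 0.035714; P(data | bag B) = (5/11)(6/10)(4/9)(5/8)(4/7) = 0.04329.
Multiplying each by its prior: 1/3 · 0.035714 = 0.011905, 2/3 · 0.04329 = 0.02886; summing to 0.040765.
Hence P(bag B | data) = (0.02886) / (0.040765) = 0.70796.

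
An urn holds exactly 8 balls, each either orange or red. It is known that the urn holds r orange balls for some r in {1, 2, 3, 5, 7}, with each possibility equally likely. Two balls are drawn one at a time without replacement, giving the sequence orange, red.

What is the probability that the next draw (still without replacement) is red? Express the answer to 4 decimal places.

0.5714

The likelihood of the observed sequence under each hypothesis: P(data | r = 1) = (1/8)(7/7) = 1/8; P(data | r = 2) = (2/8)(6/7) = 3/14; P(data | r = 3) = (3/8)(5/7) = 15/56; P(data | r = 5) = (5/8)(3/7) = 15/56; P(data | r = 7) = (7/8)(1/7) = 1/8.
Multiplying each by its prior: 1/5 · 1/8 = 1/40, 1/5 · 3/14 = 3/70, 1/5 · 15/56 = 3/56, 1/5 · 15/56 = 3/56, 1/5 · 1/8 = 1/40; with total 1/5.
The posterior is then P(r = 1 | data) = 1/8, P(r = 2 | data) = 3/14, P(r = 3 | data) = 15/56, P(r = 5 | data) = 15/56, P(r = 7 | data) = 1/8.
The predictive probability is P(red next | data) = (1)(1/8) + (5/6)(3/14) + (2/3)(15/56) + (1/3)(15/56) + (0)(1/8) = 4/7.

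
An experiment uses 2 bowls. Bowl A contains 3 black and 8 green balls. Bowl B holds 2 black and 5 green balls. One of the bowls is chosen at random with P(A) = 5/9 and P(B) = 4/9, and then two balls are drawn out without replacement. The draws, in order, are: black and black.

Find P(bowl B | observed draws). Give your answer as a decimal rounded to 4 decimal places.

Compute the likelihood of the observed sequence for each case: P(data | bowl A) = (3/11)(2/10) = 0.054545; P(data | bowl B) = (2/7)(1/6) = 0.047619.
The prior-weighted likelihoods are 5/9 · 0.054545 = 0.030303, 4/9 · 0.047619 = 0.021164; with total 0.051467.
By Bayes' rule, P(bowl B | data) = (0.021164) / (0.051467) = 0.41121.

0.4112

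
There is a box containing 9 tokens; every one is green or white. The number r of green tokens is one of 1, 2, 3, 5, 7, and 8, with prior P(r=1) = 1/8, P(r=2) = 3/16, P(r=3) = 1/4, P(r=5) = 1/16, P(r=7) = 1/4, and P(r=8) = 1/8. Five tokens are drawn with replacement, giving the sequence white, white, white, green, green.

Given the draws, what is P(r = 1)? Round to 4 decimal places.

0.0632

Compute the likelihood of the observed sequence for each case: P(data | r = 1) = (8/9)(8/9)(8/9)(1/9)(1/9) = 0.0086708; P(data | r = 2) = (7/9)(7/9)(7/9)(2/9)(2/9) = 0.023235; P(data | r = 3) = (6/9)(6/9)(6/9)(3/9)(3/9) = 0.032922; P(data | r = 5) = (4/9)(4/9)(4/9)(5/9)(5/9) = 0.027096; P(data | r = 7) = (2/9)(2/9)(2/9)(7/9)(7/9) = 0.0066386; P(data | r = 8) = (1/9)(1/9)(1/9)(8/9)(8/9) = 0.0010838.
Weighting by the prior gives 1/8 · 0.0086708 = 0.0010838, 3/16 · 0.023235 = 0.0043566, 1/4 · 0.032922 = 0.0082305, 1/16 · 0.027096 = 0.0016935, 1/4 · 0.0066386 = 0.0016596, 1/8 · 0.0010838 = 0.00013548; with total 0.017159.
By Bayes' rule, P(r = 1 | data) = (0.0010838) / (0.017159) = 0.063163.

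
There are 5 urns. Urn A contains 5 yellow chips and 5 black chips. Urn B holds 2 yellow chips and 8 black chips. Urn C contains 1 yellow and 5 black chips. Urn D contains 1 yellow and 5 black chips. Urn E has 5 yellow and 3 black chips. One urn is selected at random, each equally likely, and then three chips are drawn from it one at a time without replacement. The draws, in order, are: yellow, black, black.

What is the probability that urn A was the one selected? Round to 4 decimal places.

Compute the likelihood of the observed sequence for each case: P(data | urn A) = (5/10)(5/9)(4/8) = 0.13889; P(data | urn B) = (2/10)(8/9)(7/8) = 0.15556; P(data | urn C) = (1/6)(5/5)(4/4) = 0.16667; P(data | urn D) = (1/6)(5/5)(4/4) = 0.16667; P(data | urn E) = (5/8)(3/7)(2/6) = 0.089286.
Multiplying each by its prior: 1/5 · 0.13889 = 0.027778, 1/5 · 0.15556 = 0.031111, 1/5 · 0.16667 = 0.033333, 1/5 · 0.16667 = 0.033333, 1/5 · 0.089286 = 0.017857; summing to 0.14341.
Therefore the posterior P(urn A | data) = (0.027778) / (0.14341) = 0.19369.

0.1937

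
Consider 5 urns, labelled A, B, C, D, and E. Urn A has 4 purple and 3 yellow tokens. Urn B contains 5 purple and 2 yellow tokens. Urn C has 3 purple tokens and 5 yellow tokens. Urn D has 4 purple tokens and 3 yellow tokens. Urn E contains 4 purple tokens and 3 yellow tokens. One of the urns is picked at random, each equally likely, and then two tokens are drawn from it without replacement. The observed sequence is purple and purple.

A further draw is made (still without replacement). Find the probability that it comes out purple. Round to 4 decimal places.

The likelihood of the observed sequence under each hypothesis: P(data | urn A) = (4/7)(3/6) = 2/7; P(data | urn B) = (5/7)(4/6) = 10/21; P(data | urn C) = (3/8)(2/7) = 3/28; P(data | urn D) = (4/7)(3/6) = 2/7; P(data | urn E) = (4/7)(3/6) = 2/7.
Multiplying each by its prior: 1/5 · 2/7 = 2/35, 1/5 · 10/21 = 2/21, 1/5 · 3/28 = 3/140, 1/5 · 2/7 = 2/35, 1/5 · 2/7 = 2/35; summing to 121/420.
Dividing through by the total gives posterior P(urn A | data) = 0.19835, P(urn B | data) = 0.33058, P(urn C | data) = 0.07438, P(urn D | data) = 0.19835, P(urn E | data) = 0.19835.
The predictive probability is P(purple next | data) = (2/5)(0.19835) + (3/5)(0.33058) + (1/6)(0.07438) + (2/5)(0.19835) + (2/5)(0.19835) = 0.44876.

0.4488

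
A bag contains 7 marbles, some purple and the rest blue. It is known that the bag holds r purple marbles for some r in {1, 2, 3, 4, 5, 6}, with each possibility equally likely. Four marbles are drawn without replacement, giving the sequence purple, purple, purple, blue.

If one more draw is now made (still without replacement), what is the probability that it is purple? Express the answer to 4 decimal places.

Compute the likelihood of the observed sequence for each case: P(data | r = 1) = (1/7)(0/6) = 0; P(data | r = 2) = (2/7)(1/6)(0/5) = 0; P(data | r = 3) = (3/7)(2/6)(1/5)(4/4) = 1/35; P(data | r = 4) = (4/7)(3/6)(2/5)(3/4) = 3/35; P(data | r = 5) = (5/7)(4/6)(3/5)(2/4) = 1/7; P(data | r = 6) = (6/7)(5/6)(4/5)(1/4) = 1/7.
Weighting by the prior gives 1/6 · 0 = 0, 1/6 · 0 = 0, 1/6 · 1/35 = 1/210, 1/6 · 3/35 = 1/70, 1/6 · 1/7 = 1/42, 1/6 · 1/7 = 1/42; summing to 1/15.
The posterior is then P(r = 1 | data) = 0, P(r = 2 | data) = 0, P(r = 3 | data) = 1/14, P(r = 4 | data) = 3/14, P(r = 5 | data) = 5/14, P(r = 6 | data) = 5/14.
The predictive probability is P(purple next | data) = (0)(1/14) + (1/3)(3/14) + (2/3)(5/14) + (1)(5/14) = 2/3.

0.6667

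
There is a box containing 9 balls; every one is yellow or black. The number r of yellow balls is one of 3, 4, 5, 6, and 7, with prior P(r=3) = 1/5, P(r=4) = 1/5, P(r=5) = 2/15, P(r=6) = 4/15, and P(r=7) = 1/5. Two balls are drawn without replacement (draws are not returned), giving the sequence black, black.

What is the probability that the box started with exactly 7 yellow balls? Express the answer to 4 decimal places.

0.0294

The likelihood of the observed sequence under each hypothesis: P(data | r = 3) = (6/9)(5/8) = 5/12; P(data | r = 4) = (5/9)(4/8) = 5/18; P(data | r = 5) = (4/9)(3/8) = 1/6; P(data | r = 6) = (3/9)(2/8) = 1/12; P(data | r = 7) = (2/9)(1/8) = 1/36.
Multiplying each by its prior: 1/5 · 5/12 = 1/12, 1/5 · 5/18 = 1/18, 2/15 · 1/6 = 1/45, 4/15 · 1/12 = 1/45, 1/5 · 1/36 = 1/180; summing to 17/90.
Hence P(r = 7 | data) = (1/180) / (17/90) = 1/34.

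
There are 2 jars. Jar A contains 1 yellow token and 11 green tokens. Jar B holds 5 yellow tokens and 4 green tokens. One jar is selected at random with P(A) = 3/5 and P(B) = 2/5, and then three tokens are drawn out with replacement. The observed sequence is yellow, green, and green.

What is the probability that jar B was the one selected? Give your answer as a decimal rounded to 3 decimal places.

Under each hypothesis, the probability of the observed sequence is: P(data | jar A) = (1/12)(11/12)(11/12) = 0.070023; P(data | jar B) = (5/9)(4/9)(4/9) = 0.10974.
The prior-weighted likelihoods are 3/5 · 0.070023 = 0.042014, 2/5 · 0.10974 = 0.043896; summing to 0.08591.
Hence P(jar B | data) = (0.043896) / (0.08591) = 0.51095.

0.511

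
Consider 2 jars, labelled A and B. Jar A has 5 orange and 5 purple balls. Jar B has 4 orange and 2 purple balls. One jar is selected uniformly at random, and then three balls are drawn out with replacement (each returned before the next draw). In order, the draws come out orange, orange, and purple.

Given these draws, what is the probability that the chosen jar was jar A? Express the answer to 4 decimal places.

Compute the likelihood of the observed sequence for each case: P(data | jar A) = (5/10)(5/10)(5/10) = 1/8; P(data | jar B) = (4/6)(4/6)(2/6) = 4/27.
The prior-weighted likelihoods are 1/2 · 1/8 = 1/16, 1/2 · 4/27 = 2/27; with total 59/432.
So P(jar A | data) = (1/16) / (59/432) = 27/59.

0.4576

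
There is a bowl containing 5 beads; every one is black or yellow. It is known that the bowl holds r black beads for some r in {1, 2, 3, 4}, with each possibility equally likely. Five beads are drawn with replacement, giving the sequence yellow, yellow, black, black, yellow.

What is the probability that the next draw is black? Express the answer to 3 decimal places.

0.431

The likelihood of the observed sequence under each hypothesis: P(data | r = 1) = (4/5)(4/5)(1/5)(1/5)(4/5) = 0.02048; P(data | r = 2) = (3/5)(3/5)(2/5)(2/5)(3/5) = 0.03456; P(data | r = 3) = (2/5)(2/5)(3/5)(3/5)(2/5) = 0.02304; P(data | r = 4) = (1/5)(1/5)(4/5)(4/5)(1/5) = 0.00512.
The prior-weighted likelihoods are 1/4 · 0.02048 = 0.00512, 1/4 · 0.03456 = 0.00864, 1/4 · 0.02304 = 0.00576, 1/4 · 0.00512 = 0.00128; with total 0.0208.
Normalising, the posterior is P(r = 1 | data) = 0.24615, P(r = 2 | data) = 0.41538, P(r = 3 | data) = 0.27692, P(r = 4 | data) = 0.061538.
So P(black next | data) = Σ P(black next | H) P(H | data) = (1/5)(0.24615) + (2/5)(0.41538) + (3/5)(0.27692) + (4/5)(0.061538) = 0.43077.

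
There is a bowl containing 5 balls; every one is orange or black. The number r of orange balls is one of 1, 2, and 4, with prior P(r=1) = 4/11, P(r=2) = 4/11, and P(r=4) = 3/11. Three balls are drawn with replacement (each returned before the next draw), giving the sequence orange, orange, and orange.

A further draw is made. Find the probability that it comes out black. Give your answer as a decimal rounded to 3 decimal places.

0.267

For each hypothesis, P(data | H) works out to: P(data | r = 1) = (1/5)(1/5)(1/5) = 0.008; P(data | r = 2) = (2/5)(2/5)(2/5) = 0.064; P(data | r = 4) = (4/5)(4/5)(4/5) = 0.512.
The prior-weighted likelihoods are 4/11 · 0.008 = 0.0029091, 4/11 · 0.064 = 0.023273, 3/11 · 0.512 = 0.13964; these sum to 0.16582.
Dividing through by the total gives posterior P(r = 1 | data) = 0.017544, P(r = 2 | data) = 0.14035, P(r = 4 | data) = 0.84211.
Averaging over the posterior, P(black next | data) = (4/5)(0.017544) + (3/5)(0.14035) + (1/5)(0.84211) = 0.26667.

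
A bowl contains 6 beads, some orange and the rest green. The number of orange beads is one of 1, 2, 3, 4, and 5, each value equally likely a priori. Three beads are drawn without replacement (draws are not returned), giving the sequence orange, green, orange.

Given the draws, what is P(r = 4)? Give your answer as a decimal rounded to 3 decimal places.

0.343

The likelihood of the observed sequence under each hypothesis: P(data | r = 1) = (1/6)(5/5)(0/4) = 0; P(data | r = 2) = (2/6)(4/5)(1/4) = 1/15; P(data | r = 3) = (3/6)(3/5)(2/4) = 3/20; P(data | r = 4) = (4/6)(2/5)(3/4) = 1/5; P(data | r = 5) = (5/6)(1/5)(4/4) = 1/6.
The prior-weighted likelihoods are 1/5 · 0 = 0, 1/5 · 1/15 = 1/75, 1/5 · 3/20 = 3/100, 1/5 · 1/5 = 1/25, 1/5 · 1/6 = 1/30; summing to 7/60.
Therefore the posterior P(r = 4 | data) = (1/25) / (7/60) = 12/35.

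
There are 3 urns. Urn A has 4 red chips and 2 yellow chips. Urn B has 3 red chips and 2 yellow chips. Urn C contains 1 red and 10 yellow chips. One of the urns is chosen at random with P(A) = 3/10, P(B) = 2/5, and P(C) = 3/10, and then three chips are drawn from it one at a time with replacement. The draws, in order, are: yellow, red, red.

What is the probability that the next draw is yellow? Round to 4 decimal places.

Under each hypothesis, the probability of the observed sequence is: P(data | urn A) = (2/6)(4/6)(4/6) = 0.14815; P(data | urn B) = (2/5)(3/5)(3/5) = 0.144; P(data | urn C) = (10/11)(1/11)(1/11) = 0.0075131.
Weighting by the prior gives 3/10 · 0.14815 = 0.044444, 2/5 · 0.144 = 0.0576, 3/10 · 0.0075131 = 0.0022539; summing to 0.1043.
Normalising, the posterior is P(urn A | data) = 0.42613, P(urn B | data) = 0.55226, P(urn C | data) = 0.021611.
Averaging over the posterior, P(yellow next | data) = (1/3)(0.42613) + (2/5)(0.55226) + (10/11)(0.021611) = 0.38259.

0.3826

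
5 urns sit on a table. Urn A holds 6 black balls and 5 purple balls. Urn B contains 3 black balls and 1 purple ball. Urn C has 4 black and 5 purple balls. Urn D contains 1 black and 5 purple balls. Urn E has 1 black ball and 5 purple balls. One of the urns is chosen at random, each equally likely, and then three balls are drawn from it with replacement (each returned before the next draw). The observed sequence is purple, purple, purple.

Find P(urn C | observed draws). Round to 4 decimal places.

The likelihood of the observed sequence under each hypothesis: P(data | urn A) = (5/11)(5/11)(5/11) = 0.093914; P(data | urn B) = (1/4)(1/4)(1/4) = 0.015625; P(data | urn C) = (5/9)(5/9)(5/9) = 0.17147; P(data | urn D) = (5/6)(5/6)(5/6) = 0.5787; P(data | urn E) = (5/6)(5/6)(5/6) = 0.5787.
Weighting by the prior gives 1/5 · 0.093914 = 0.018783, 1/5 · 0.015625 = 0.003125, 1/5 · 0.17147 = 0.034294, 1/5 · 0.5787 = 0.11574, 1/5 · 0.5787 = 0.11574; summing to 0.28768.
So P(urn C | data) = (0.034294) / (0.28768) = 0.11921.

0.1192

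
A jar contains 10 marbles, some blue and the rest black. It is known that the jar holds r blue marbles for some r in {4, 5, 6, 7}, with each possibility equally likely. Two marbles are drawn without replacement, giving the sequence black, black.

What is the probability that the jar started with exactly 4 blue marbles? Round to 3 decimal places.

Under each hypothesis, the probability of the observed sequence is: P(data | r = 4) = (6/10)(5/9) = 1/3; P(data | r = 5) = (5/10)(4/9) = 2/9; P(data | r = 6) = (4/10)(3/9) = 2/15; P(data | r = 7) = (3/10)(2/9) = 1/15.
The prior-weighted likelihoods are 1/4 · 1/3 = 1/12, 1/4 · 2/9 = 1/18, 1/4 · 2/15 = 1/30, 1/4 · 1/15 = 1/60; these sum to 17/90.
Hence P(r = 4 | data) = (1/12) / (17/90) = 15/34.

0.441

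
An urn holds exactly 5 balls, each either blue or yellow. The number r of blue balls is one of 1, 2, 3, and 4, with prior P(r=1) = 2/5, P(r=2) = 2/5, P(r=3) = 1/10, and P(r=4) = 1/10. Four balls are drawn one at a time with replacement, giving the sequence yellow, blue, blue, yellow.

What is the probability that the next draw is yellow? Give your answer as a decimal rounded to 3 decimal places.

For each hypothesis, P(data | H) works out to: P(data | r = 1) = (4/5)(1/5)(1/5)(4/5) = 0.0256; P(data | r = 2) = (3/5)(2/5)(2/5)(3/5) = 0.0576; P(data | r = 3) = (2/5)(3/5)(3/5)(2/5) = 0.0576; P(data | r = 4) = (1/5)(4/5)(4/5)(1/5) = 0.0256.
The prior-weighted likelihoods are 2/5 · 0.0256 = 0.01024, 2/5 · 0.0576 = 0.02304, 1/10 · 0.0576 = 0.00576, 1/10 · 0.0256 = 0.00256; these sum to 0.0416.
The posterior is then P(r = 1 | data) = 0.24615, P(r = 2 | data) = 0.55385, P(r = 3 | data) = 0.13846, P(r = 4 | data) = 0.061538.
So P(yellow next | data) = Σ P(yellow next | H) P(H | data) = (4/5)(0.24615) + (3/5)(0.55385) + (2/5)(0.13846) + (1/5)(0.061538) = 0.59692.

0.597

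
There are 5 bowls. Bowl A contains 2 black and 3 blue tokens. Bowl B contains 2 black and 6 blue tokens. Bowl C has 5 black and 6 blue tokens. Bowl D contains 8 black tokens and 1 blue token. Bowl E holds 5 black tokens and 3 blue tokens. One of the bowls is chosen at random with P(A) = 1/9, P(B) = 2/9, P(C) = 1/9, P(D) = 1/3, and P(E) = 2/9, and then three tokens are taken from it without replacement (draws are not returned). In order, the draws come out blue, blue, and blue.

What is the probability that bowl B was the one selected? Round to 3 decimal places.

0.735

Compute the likelihood of the observed sequence for each case: P(data | bowl A) = (3/5)(2/4)(1/3) = 0.1; P(data | bowl B) = (6/8)(5/7)(4/6) = 0.35714; P(data | bowl C) = (6/11)(5/10)(4/9) = 0.12121; P(data | bowl D) = (1/9)(0/8) = 0; P(data | bowl E) = (3/8)(2/7)(1/6) = 0.017857.
The prior-weighted likelihoods are 1/9 · 0.1 = 0.011111, 2/9 · 0.35714 = 0.079365, 1/9 · 0.12121 = 0.013468, 1/3 · 0 = 0, 2/9 · 0.017857 = 0.0039683; these sum to 0.10791.
So P(bowl B | data) = (0.079365) / (0.10791) = 0.73546.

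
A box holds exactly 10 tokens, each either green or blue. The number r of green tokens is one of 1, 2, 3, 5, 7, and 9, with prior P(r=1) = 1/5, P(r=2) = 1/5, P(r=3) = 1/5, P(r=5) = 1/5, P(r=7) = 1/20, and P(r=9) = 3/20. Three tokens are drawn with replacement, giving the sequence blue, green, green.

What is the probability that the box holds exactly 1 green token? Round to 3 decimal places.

0.028

For each hypothesis, P(data | H) works out to: P(data | r = 1) = (9/10)(1/10)(1/10) = 0.009; P(data | r = 2) = (8/10)(2/10)(2/10) = 0.032; P(data | r = 3) = (7/10)(3/10)(3/10) = 0.063; P(data | r = 5) = (5/10)(5/10)(5/10) = 0.125; P(data | r = 7) = (3/10)(7/10)(7/10) = 0.147; P(data | r = 9) = (1/10)(9/10)(9/10) = 0.081.
Weighting by the prior gives 1/5 · 0.009 = 0.0018, 1/5 · 0.032 = 0.0064, 1/5 · 0.063 = 0.0126, 1/5 · 0.125 = 0.025, 1/20 · 0.147 = 0.00735, 3/20 · 0.081 = 0.01215; these sum to 0.0653.
By Bayes' rule, P(r = 1 | data) = (0.0018) / (0.0653) = 0.027565.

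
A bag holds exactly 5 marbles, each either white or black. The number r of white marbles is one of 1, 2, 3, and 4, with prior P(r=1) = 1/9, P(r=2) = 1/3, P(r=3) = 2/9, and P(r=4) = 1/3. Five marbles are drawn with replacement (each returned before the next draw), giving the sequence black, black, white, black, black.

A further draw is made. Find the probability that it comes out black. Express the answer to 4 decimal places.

0.6320

For each hypothesis, P(data | H) works out to: P(data | r = 1) = (4/5)(4/5)(1/5)(4/5)(4/5) = 0.08192; P(data | r = 2) = (3/5)(3/5)(2/5)(3/5)(3/5) = 0.05184; P(data | r = 3) = (2/5)(2/5)(3/5)(2/5)(2/5) = 0.01536; P(data | r = 4) = (1/5)(1/5)(4/5)(1/5)(1/5) = 0.00128.
Weighting by the prior gives 1/9 · 0.08192 = 0.0091022, 1/3 · 0.05184 = 0.01728, 2/9 · 0.01536 = 0.0034133, 1/3 · 0.00128 = 0.00042667; summing to 0.030222.
Dividing through by the total gives posterior P(r = 1 | data) = 0.30118, P(r = 2 | data) = 0.57176, P(r = 3 | data) = 0.11294, P(r = 4 | data) = 0.014118.
The predictive probability is P(black next | data) = (4/5)(0.30118) + (3/5)(0.57176) + (2/5)(0.11294) + (1/5)(0.014118) = 0.632.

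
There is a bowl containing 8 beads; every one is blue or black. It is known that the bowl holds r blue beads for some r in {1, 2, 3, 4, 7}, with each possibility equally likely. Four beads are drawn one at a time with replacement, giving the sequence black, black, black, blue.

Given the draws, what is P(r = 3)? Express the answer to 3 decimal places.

The likelihood of the observed sequence under each hypothesis: P(data | r = 1) = (7/8)(7/8)(7/8)(1/8) = 0.08374; P(data | r = 2) = (6/8)(6/8)(6/8)(2/8) = 0.10547; P(data | r = 3) = (5/8)(5/8)(5/8)(3/8) = 0.091553; P(data | r = 4) = (4/8)(4/8)(4/8)(4/8) = 0.0625; P(data | r = 7) = (1/8)(1/8)(1/8)(7/8) = 0.001709.
Weighting by the prior gives 1/5 · 0.08374 = 0.016748, 1/5 · 0.10547 = 0.021094, 1/5 · 0.091553 = 0.018311, 1/5 · 0.0625 = 0.0125, 1/5 · 0.001709 = 0.0003418; with total 0.068994.
Therefore the posterior P(r = 3 | data) = (0.018311) / (0.068994) = 0.26539.

0.265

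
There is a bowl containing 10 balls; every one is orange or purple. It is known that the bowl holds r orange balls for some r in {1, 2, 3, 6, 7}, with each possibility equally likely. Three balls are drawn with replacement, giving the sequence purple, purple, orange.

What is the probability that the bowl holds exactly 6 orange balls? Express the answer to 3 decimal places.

0.186

The likelihood of the observed sequence under each hypothesis: P(data | r = 1) = (9/10)(9/10)(1/10) = 0.081; P(data | r = 2) = (8/10)(8/10)(2/10) = 0.128; P(data | r = 3) = (7/10)(7/10)(3/10) = 0.147; P(data | r = 6) = (4/10)(4/10)(6/10) = 0.096; P(data | r = 7) = (3/10)(3/10)(7/10) = 0.063.
Weighting by the prior gives 1/5 · 0.081 = 0.0162, 1/5 · 0.128 = 0.0256, 1/5 · 0.147 = 0.0294, 1/5 · 0.096 = 0.0192, 1/5 · 0.063 = 0.0126; with total 0.103.
Hence P(r = 6 | data) = (0.0192) / (0.103) = 0.18641.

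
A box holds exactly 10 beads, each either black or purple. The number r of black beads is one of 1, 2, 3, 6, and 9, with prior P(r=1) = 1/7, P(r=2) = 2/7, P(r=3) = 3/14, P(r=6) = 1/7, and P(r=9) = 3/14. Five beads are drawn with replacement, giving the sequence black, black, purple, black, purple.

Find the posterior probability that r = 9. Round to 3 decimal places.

Under each hypothesis, the probability of the observed sequence is: P(data | r = 1) = (1/10)(1/10)(9/10)(1/10)(9/10) = 0.00081; P(data | r = 2) = (2/10)(2/10)(8/10)(2/10)(8/10) = 0.00512; P(data | r = 3) = (3/10)(3/10)(7/10)(3/10)(7/10) = 0.01323; P(data | r = 6) = (6/10)(6/10)(4/10)(6/10)(4/10) = 0.03456; P(data | r = 9) = (9/10)(9/10)(1/10)(9/10)(1/10) = 0.00729.
Multiplying each by its prior: 1/7 · 0.00081 = 0.00011571, 2/7 · 0.00512 = 0.0014629, 3/14 · 0.01323 = 0.002835, 1/7 · 0.03456 = 0.0049371, 3/14 · 0.00729 = 0.0015621; with total 0.010913.
So P(r = 9 | data) = (0.0015621) / (0.010913) = 0.14315.

0.143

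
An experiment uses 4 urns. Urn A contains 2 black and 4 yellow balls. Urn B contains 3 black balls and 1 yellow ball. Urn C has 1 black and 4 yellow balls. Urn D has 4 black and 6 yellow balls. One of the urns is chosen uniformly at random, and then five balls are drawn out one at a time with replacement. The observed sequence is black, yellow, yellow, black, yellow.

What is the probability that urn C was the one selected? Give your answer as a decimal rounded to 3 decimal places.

Compute the likelihood of the observed sequence for each case: P(data | urn A) = (2/6)(4/6)(4/6)(2/6)(4/6) = 0.032922; P(data | urn B) = (3/4)(1/4)(1/4)(3/4)(1/4) = 0.0087891; P(data | urn C) = (1/5)(4/5)(4/5)(1/5)(4/5) = 0.02048; P(data | urn D) = (4/10)(6/10)(6/10)(4/10)(6/10) = 0.03456.
The prior-weighted likelihoods are 1/4 · 0.032922 = 0.0082305, 1/4 · 0.0087891 = 0.0021973, 1/4 · 0.02048 = 0.00512, 1/4 · 0.03456 = 0.00864; summing to 0.024188.
By Bayes' rule, P(urn C | data) = (0.00512) / (0.024188) = 0.21168.

0.212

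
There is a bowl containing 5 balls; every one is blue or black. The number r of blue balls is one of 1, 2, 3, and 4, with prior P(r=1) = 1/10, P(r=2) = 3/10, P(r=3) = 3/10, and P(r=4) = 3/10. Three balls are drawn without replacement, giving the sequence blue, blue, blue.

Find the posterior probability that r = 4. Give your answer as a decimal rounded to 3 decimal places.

0.800

The likelihood of the observed sequence under each hypothesis: P(data | r = 1) = (1/5)(0/4) = 0; P(data | r = 2) = (2/5)(1/4)(0/3) = 0; P(data | r = 3) = (3/5)(2/4)(1/3) = 1/10; P(data | r = 4) = (4/5)(3/4)(2/3) = 2/5.
The prior-weighted likelihoods are 1/10 · 0 = 0, 3/10 · 0 = 0, 3/10 · 1/10 = 3/100, 3/10 · 2/5 = 3/25; summing to 3/20.
So P(r = 4 | data) = (3/25) / (3/20) = 4/5.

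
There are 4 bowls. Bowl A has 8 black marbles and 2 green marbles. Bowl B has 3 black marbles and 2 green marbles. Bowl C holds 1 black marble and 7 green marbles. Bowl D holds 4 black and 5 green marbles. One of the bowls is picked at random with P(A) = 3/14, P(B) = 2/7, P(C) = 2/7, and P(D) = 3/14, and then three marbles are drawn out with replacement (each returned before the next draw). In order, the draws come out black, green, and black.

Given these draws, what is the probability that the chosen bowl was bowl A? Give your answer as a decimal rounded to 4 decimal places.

0.2857

The likelihood of the observed sequence under each hypothesis: P(data | bowl A) = (8/10)(2/10)(8/10) = 0.128; P(data | bowl B) = (3/5)(2/5)(3/5) = 0.144; P(data | bowl C) = (1/8)(7/8)(1/8) = 0.013672; P(data | bowl D) = (4/9)(5/9)(4/9) = 0.10974.
Multiplying each by its prior: 3/14 · 0.128 = 0.027429, 2/7 · 0.144 = 0.041143, 2/7 · 0.013672 = 0.0039062, 3/14 · 0.10974 = 0.023516; these sum to 0.095993.
Therefore the posterior P(bowl A | data) = (0.027429) / (0.095993) = 0.28573.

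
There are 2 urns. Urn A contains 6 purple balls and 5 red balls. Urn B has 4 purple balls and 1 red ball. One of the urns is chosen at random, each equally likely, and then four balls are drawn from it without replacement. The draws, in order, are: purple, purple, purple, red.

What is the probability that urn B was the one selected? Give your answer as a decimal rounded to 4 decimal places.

0.7253

Under each hypothesis, the probability of the observed sequence is: P(data | urn A) = (6/11)(5/10)(4/9)(5/8) = 5/66; P(data | urn B) = (4/5)(3/4)(2/3)(1/2) = 1/5.
Weighting by the prior gives 1/2 · 5/66 = 5/132, 1/2 · 1/5 = 1/10; these sum to 91/660.
So P(urn B | data) = (1/10) / (91/660) = 66/91.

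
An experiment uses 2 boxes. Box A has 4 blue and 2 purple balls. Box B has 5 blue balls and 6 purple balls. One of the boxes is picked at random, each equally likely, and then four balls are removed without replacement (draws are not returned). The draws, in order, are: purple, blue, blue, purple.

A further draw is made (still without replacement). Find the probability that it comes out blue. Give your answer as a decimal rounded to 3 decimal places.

0.696

For each hypothesis, P(data | H) works out to: P(data | box A) = (2/6)(4/5)(3/4)(1/3) = 1/15; P(data | box B) = (6/11)(5/10)(4/9)(5/8) = 5/66.
Multiplying each by its prior: 1/2 · 1/15 = 1/30, 1/2 · 5/66 = 5/132; these sum to 47/660.
The posterior is then P(box A | data) = 22/47, P(box B | data) = 25/47.
The predictive probability is P(blue next | data) = (1)(22/47) + (3/7)(25/47) = 229/329.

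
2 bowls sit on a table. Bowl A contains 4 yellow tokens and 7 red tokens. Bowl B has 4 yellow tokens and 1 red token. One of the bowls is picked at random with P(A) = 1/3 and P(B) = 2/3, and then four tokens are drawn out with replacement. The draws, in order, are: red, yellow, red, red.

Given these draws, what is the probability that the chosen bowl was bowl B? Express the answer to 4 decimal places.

The likelihood of the observed sequence under each hypothesis: P(data | bowl A) = (7/11)(4/11)(7/11)(7/11) = 0.093709; P(data | bowl B) = (1/5)(4/5)(1/5)(1/5) = 0.0064.
The prior-weighted likelihoods are 1/3 · 0.093709 = 0.031236, 2/3 · 0.0064 = 0.0042667; with total 0.035503.
So P(bowl B | data) = (0.0042667) / (0.035503) = 0.12018.

0.1202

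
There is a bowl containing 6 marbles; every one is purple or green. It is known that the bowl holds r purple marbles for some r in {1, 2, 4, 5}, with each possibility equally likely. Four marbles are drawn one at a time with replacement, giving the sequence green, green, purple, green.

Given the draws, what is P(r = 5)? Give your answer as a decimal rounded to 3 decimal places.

Under each hypothesis, the probability of the observed sequence is: P(data | r = 1) = (5/6)(5/6)(1/6)(5/6) = 0.096451; P(data | r = 2) = (4/6)(4/6)(2/6)(4/6) = 0.098765; P(data | r = 4) = (2/6)(2/6)(4/6)(2/6) = 0.024691; P(data | r = 5) = (1/6)(1/6)(5/6)(1/6) = 0.003858.
The prior-weighted likelihoods are 1/4 · 0.096451 = 0.024113, 1/4 · 0.098765 = 0.024691, 1/4 · 0.024691 = 0.0061728, 1/4 · 0.003858 = 0.00096451; summing to 0.055941.
Therefore the posterior P(r = 5 | data) = (0.00096451) / (0.055941) = 0.017241.

0.017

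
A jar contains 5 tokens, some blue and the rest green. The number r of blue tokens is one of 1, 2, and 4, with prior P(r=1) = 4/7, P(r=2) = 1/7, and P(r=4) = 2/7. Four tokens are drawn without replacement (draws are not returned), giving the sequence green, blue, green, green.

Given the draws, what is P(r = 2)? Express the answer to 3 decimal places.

For each hypothesis, P(data | H) works out to: P(data | r = 1) = (4/5)(1/4)(3/3)(2/2) = 1/5; P(data | r = 2) = (3/5)(2/4)(2/3)(1/2) = 1/10; P(data | r = 4) = (1/5)(4/4)(0/3) = 0.
The prior-weighted likelihoods are 4/7 · 1/5 = 4/35, 1/7 · 1/10 = 1/70, 2/7 · 0 = 0; these sum to 9/70.
Therefore the posterior P(r = 2 | data) = (1/70) / (9/70) = 1/9.

0.111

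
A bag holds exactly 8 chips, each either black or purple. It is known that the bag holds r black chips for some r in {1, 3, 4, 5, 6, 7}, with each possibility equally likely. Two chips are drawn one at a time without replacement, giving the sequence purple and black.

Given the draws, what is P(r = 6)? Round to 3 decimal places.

The likelihood of the observed sequence under each hypothesis: P(data | r = 1) = (7/8)(1/7) = 1/8; P(data | r = 3) = (5/8)(3/7) = 15/56; P(data | r = 4) = (4/8)(4/7) = 2/7; P(data | r = 5) = (3/8)(5/7) = 15/56; P(data | r = 6) = (2/8)(6/7) = 3/14; P(data | r = 7) = (1/8)(7/7) = 1/8.
Multiplying each by its prior: 1/6 · 1/8 = 1/48, 1/6 · 15/56 = 5/112, 1/6 · 2/7 = 1/21, 1/6 · 15/56 = 5/112, 1/6 · 3/14 = 1/28, 1/6 · 1/8 = 1/48; summing to 3/14.
Therefore the posterior P(r = 6 | data) = (1/28) / (3/14) = 1/6.

0.167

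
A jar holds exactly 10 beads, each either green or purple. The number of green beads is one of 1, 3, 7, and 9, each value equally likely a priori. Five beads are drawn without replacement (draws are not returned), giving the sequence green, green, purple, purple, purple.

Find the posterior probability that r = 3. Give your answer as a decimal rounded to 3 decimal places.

0.833

Compute the likelihood of the observed sequence for each case: P(data | r = 1) = (1/10)(0/9) = 0; P(data | r = 3) = (3/10)(2/9)(7/8)(6/7)(5/6) = 1/24; P(data | r = 7) = (7/10)(6/9)(3/8)(2/7)(1/6) = 1/120; P(data | r = 9) = (9/10)(8/9)(1/8)(0/7) = 0.
Weighting by the prior gives 1/4 · 0 = 0, 1/4 · 1/24 = 1/96, 1/4 · 1/120 = 1/480, 1/4 · 0 = 0; summing to 1/80.
Hence P(r = 3 | data) = (1/96) / (1/80) = 5/6.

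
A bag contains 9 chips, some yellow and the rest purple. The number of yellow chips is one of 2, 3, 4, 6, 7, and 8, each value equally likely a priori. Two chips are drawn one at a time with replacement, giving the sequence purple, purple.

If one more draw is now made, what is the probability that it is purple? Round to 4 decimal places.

0.6452

For each hypothesis, P(data | H) works out to: P(data | r = 2) = (7/9)(7/9) = 49/81; P(data | r = 3) = (6/9)(6/9) = 4/9; P(data | r = 4) = (5/9)(5/9) = 25/81; P(data | r = 6) = (3/9)(3/9) = 1/9; P(data | r = 7) = (2/9)(2/9) = 4/81; P(data | r = 8) = (1/9)(1/9) = 1/81.
Weighting by the prior gives 1/6 · 49/81 = 49/486, 1/6 · 4/9 = 2/27, 1/6 · 25/81 = 25/486, 1/6 · 1/9 = 1/54, 1/6 · 4/81 = 2/243, 1/6 · 1/81 = 1/486; with total 62/243.
Normalising, the posterior is P(r = 2 | data) = 49/124, P(r = 3 | data) = 9/31, P(r = 4 | data) = 25/124, P(r = 6 | data) = 9/124, P(r = 7 | data) = 1/31, P(r = 8 | data) = 1/124.
Averaging over the posterior, P(purple next | data) = (7/9)(49/124) + (2/3)(9/31) + (5/9)(25/124) + (1/3)(9/124) + (2/9)(1/31) + (1/9)(1/124) = 20/31.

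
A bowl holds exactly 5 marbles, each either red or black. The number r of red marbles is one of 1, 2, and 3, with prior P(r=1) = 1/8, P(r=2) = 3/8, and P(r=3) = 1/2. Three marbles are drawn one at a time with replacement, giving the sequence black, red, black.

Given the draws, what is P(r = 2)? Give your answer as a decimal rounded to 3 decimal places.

0.458

Under each hypothesis, the probability of the observed sequence is: P(data | r = 1) = (4/5)(1/5)(4/5) = 16/125; P(data | r = 2) = (3/5)(2/5)(3/5) = 18/125; P(data | r = 3) = (2/5)(3/5)(2/5) = 12/125.
Multiplying each by its prior: 1/8 · 16/125 = 2/125, 3/8 · 18/125 = 27/500, 1/2 · 12/125 = 6/125; these sum to 59/500.
Hence P(r = 2 | data) = (27/500) / (59/500) = 27/59.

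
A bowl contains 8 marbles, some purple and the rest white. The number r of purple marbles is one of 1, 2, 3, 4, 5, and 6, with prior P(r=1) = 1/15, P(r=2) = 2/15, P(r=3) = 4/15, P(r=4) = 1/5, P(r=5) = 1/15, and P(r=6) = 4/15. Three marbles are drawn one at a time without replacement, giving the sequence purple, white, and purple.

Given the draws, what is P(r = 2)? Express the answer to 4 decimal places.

0.0408

Compute the likelihood of the observed sequence for each case: P(data | r = 1) = (1/8)(7/7)(0/6) = 0; P(data | r = 2) = (2/8)(6/7)(1/6) = 1/28; P(data | r = 3) = (3/8)(5/7)(2/6) = 5/56; P(data | r = 4) = (4/8)(4/7)(3/6) = 1/7; P(data | r = 5) = (5/8)(3/7)(4/6) = 5/28; P(data | r = 6) = (6/8)(2/7)(5/6) = 5/28.
The prior-weighted likelihoods are 1/15 · 0 = 0, 2/15 · 1/28 = 1/210, 4/15 · 5/56 = 1/42, 1/5 · 1/7 = 1/35, 1/15 · 5/28 = 1/84, 4/15 · 5/28 = 1/21; summing to 7/60.
So P(r = 2 | data) = (1/210) / (7/60) = 2/49.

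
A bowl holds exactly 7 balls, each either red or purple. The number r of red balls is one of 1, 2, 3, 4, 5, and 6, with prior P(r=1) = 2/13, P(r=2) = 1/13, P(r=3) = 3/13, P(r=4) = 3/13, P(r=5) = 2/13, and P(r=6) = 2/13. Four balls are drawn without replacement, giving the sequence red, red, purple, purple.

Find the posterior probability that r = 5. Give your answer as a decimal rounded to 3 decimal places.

The likelihood of the observed sequence under each hypothesis: P(data | r = 1) = (1/7)(0/6) = 0; P(data | r = 2) = (2/7)(1/6)(5/5)(4/4) = 1/21; P(data | r = 3) = (3/7)(2/6)(4/5)(3/4) = 3/35; P(data | r = 4) = (4/7)(3/6)(3/5)(2/4) = 3/35; P(data | r = 5) = (5/7)(4/6)(2/5)(1/4) = 1/21; P(data | r = 6) = (6/7)(5/6)(1/5)(0/4) = 0.
Weighting by the prior gives 2/13 · 0 = 0, 1/13 · 1/21 = 1/273, 3/13 · 3/35 = 9/455, 3/13 · 3/35 = 9/455, 2/13 · 1/21 = 2/273, 2/13 · 0 = 0; these sum to 23/455.
Hence P(r = 5 | data) = (2/273) / (23/455) = 10/69.

0.145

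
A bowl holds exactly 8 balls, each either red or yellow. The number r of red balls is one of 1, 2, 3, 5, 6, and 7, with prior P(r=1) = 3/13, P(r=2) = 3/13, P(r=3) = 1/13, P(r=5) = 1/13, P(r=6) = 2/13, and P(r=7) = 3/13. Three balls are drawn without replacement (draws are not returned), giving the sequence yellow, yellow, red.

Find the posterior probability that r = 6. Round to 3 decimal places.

0.057

The likelihood of the observed sequence under each hypothesis: P(data | r = 1) = (7/8)(6/7)(1/6) = 1/8; P(data | r = 2) = (6/8)(5/7)(2/6) = 5/28; P(data | r = 3) = (5/8)(4/7)(3/6) = 5/28; P(data | r = 5) = (3/8)(2/7)(5/6) = 5/56; P(data | r = 6) = (2/8)(1/7)(6/6) = 1/28; P(data | r = 7) = (1/8)(0/7) = 0.
Multiplying each by its prior: 3/13 · 1/8 = 3/104, 3/13 · 5/28 = 15/364, 1/13 · 5/28 = 5/364, 1/13 · 5/56 = 5/728, 2/13 · 1/28 = 1/182, 3/13 · 0 = 0; these sum to 5/52.
By Bayes' rule, P(r = 6 | data) = (1/182) / (5/52) = 2/35.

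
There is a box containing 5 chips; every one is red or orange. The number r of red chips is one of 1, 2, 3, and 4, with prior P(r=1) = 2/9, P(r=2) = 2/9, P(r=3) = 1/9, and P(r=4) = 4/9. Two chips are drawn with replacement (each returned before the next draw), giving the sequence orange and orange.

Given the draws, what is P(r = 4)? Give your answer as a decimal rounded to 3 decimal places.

0.069

The likelihood of the observed sequence under each hypothesis: P(data | r = 1) = (4/5)(4/5) = 16/25; P(data | r = 2) = (3/5)(3/5) = 9/25; P(data | r = 3) = (2/5)(2/5) = 4/25; P(data | r = 4) = (1/5)(1/5) = 1/25.
Multiplying each by its prior: 2/9 · 16/25 = 32/225, 2/9 · 9/25 = 2/25, 1/9 · 4/25 = 4/225, 4/9 · 1/25 = 4/225; with total 58/225.
Hence P(r = 4 | data) = (4/225) / (58/225) = 2/29.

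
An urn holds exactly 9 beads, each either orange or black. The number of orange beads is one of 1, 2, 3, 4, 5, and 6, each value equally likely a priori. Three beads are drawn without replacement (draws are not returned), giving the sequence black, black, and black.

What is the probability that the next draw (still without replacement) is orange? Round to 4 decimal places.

Under each hypothesis, the probability of the observed sequence is: P(data | r = 1) = (8/9)(7/8)(6/7) = 2/3; P(data | r = 2) = (7/9)(6/8)(5/7) = 5/12; P(data | r = 3) = (6/9)(5/8)(4/7) = 5/21; P(data | r = 4) = (5/9)(4/8)(3/7) = 5/42; P(data | r = 5) = (4/9)(3/8)(2/7) = 1/21; P(data | r = 6) = (3/9)(2/8)(1/7) = 1/84.
Weighting by the prior gives 1/6 · 2/3 = 1/9, 1/6 · 5/12 = 5/72, 1/6 · 5/21 = 5/126, 1/6 · 5/42 = 5/252, 1/6 · 1/21 = 1/126, 1/6 · 1/84 = 1/504; these sum to 1/4.
The posterior is then P(r = 1 | data) = 4/9, P(r = 2 | data) = 5/18, P(r = 3 | data) = 10/63, P(r = 4 | data) = 5/63, P(r = 5 | data) = 2/63, P(r = 6 | data) = 1/126.
The predictive probability is P(orange next | data) = (1/6)(4/9) + (1/3)(5/18) + (1/2)(10/63) + (2/3)(5/63) + (5/6)(2/63) + (1)(1/126) = 1/3.

0.3333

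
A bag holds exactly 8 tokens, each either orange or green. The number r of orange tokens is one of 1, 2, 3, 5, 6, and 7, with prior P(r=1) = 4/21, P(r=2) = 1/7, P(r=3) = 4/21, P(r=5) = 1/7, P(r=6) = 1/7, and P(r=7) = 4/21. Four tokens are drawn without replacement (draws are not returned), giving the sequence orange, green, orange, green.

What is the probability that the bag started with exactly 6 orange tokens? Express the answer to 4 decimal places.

The likelihood of the observed sequence under each hypothesis: P(data | r = 1) = (1/8)(7/7)(0/6) = 0; P(data | r = 2) = (2/8)(6/7)(1/6)(5/5) = 1/28; P(data | r = 3) = (3/8)(5/7)(2/6)(4/5) = 1/14; P(data | r = 5) = (5/8)(3/7)(4/6)(2/5) = 1/14; P(data | r = 6) = (6/8)(2/7)(5/6)(1/5) = 1/28; P(data | r = 7) = (7/8)(1/7)(6/6)(0/5) = 0.
The prior-weighted likelihoods are 4/21 · 0 = 0, 1/7 · 1/28 = 1/196, 4/21 · 1/14 = 2/147, 1/7 · 1/14 = 1/98, 1/7 · 1/28 = 1/196, 4/21 · 0 = 0; summing to 5/147.
Therefore the posterior P(r = 6 | data) = (1/196) / (5/147) = 3/20.

0.1500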